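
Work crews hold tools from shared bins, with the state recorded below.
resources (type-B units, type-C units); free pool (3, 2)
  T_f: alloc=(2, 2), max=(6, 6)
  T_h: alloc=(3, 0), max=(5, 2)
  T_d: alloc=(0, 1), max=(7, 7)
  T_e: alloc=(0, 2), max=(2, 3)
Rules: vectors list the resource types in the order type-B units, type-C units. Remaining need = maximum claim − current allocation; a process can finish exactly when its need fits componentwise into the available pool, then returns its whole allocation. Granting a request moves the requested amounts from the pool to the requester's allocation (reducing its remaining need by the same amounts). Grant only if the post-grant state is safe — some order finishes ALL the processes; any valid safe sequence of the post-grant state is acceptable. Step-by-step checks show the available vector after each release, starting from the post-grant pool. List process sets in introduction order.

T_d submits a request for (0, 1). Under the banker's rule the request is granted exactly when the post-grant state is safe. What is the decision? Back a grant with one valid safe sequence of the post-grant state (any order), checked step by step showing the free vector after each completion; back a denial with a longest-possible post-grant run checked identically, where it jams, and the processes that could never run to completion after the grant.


DENY — the pretend-granted state is unsafe.
Key observation: type-C units is the bottleneck — with T_e, T_h done the pool holds (6, 3), short of every remaining need.
Pretend the grant happened; the run T_e, T_h goes as far as possible. Verifying each step:
  pool = (3, 1)
  run T_e (needs (2, 1), free (3, 1)); after release of (0, 2) the pool is (3, 3)
  run T_h (needs (2, 2), free (3, 3)); after release of (3, 0) the pool is (6, 3)
  T_f cannot run: need (4, 4) vs free (6, 3) (insufficient type-C units)
  T_d cannot run: need (7, 5) vs free (6, 3) (insufficient type-B units and type-C units)
Processes that could never finish after the grant: T_f and T_d.


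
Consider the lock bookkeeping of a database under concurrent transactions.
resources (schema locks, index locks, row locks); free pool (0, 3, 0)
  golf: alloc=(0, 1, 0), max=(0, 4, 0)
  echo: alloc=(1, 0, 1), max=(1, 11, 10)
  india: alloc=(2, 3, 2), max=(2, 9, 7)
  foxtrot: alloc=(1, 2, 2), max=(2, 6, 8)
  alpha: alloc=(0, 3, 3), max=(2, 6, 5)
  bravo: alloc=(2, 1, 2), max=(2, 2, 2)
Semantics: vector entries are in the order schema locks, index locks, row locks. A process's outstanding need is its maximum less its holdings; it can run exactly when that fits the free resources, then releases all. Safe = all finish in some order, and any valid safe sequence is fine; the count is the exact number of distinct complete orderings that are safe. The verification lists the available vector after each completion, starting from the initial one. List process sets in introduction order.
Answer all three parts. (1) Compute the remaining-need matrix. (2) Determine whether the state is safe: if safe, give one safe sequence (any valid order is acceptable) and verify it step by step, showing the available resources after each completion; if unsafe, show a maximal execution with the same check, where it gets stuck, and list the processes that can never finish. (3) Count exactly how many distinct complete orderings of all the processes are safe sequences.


(1) Remaining need (order schema locks, index locks, row locks):
  golf: (0, 3, 0)
  echo: (0, 11, 9)
  india: (0, 6, 5)
  foxtrot: (1, 4, 6)
  alpha: (2, 3, 2)
  bravo: (0, 1, 0)
(2) SAFE. One safe sequence: bravo, golf, alpha, india, foxtrot, echo.
Key observation: the order's first zero-slack moment is alpha ((2, 3, 2) needed, (2, 5, 2) free — a requested resource with nothing to spare).
Step-by-step check:
  pool = (0, 3, 0)
  bravo: need (0, 1, 0) fits (0, 3, 0); releases (2, 1, 2), pool now (2, 4, 2)
  golf: need (0, 3, 0) fits (2, 4, 2); releases (0, 1, 0), pool now (2, 5, 2)
  alpha: need (2, 3, 2) fits (2, 5, 2); releases (0, 3, 3), pool now (2, 8, 5)
  india: need (0, 6, 5) fits (2, 8, 5); releases (2, 3, 2), pool now (4, 11, 7)
  foxtrot: need (1, 4, 6) fits (4, 11, 7); releases (1, 2, 2), pool now (5, 13, 9)
  echo: need (0, 11, 9) fits (5, 13, 9); releases (1, 0, 1), pool now (6, 13, 10)
(3) The exact count: 6 of the possible complete orderings are safe sequences.


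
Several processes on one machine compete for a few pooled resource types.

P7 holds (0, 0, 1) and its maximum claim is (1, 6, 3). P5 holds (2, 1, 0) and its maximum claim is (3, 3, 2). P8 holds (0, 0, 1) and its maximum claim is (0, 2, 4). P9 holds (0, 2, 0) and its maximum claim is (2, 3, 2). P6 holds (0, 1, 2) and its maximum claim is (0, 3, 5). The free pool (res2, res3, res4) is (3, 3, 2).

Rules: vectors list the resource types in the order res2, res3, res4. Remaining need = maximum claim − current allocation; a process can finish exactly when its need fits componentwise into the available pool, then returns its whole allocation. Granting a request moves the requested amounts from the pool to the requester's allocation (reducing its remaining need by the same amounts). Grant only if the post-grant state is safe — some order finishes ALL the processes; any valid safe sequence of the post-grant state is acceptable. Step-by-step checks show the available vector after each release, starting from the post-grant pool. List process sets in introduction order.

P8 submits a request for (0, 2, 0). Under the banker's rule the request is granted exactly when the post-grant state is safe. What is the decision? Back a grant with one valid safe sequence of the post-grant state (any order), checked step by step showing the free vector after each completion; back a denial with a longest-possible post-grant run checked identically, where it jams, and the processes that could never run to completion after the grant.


DENY: after the grant no complete ordering would exist.
Key observation: after P9, P5 the pool peaks at (5, 4, 2), and each blocked process is short somewhere: P7 on res3; P8 on res4; P6 on res4.
Pretend the grant happened; the run P9, P5 goes as far as possible. Step-by-step check:
  pool = (3, 1, 2)
  P9: need (2, 1, 2) fits (3, 1, 2); releases (0, 2, 0), pool now (3, 3, 2)
  P5: need (1, 2, 2) fits (3, 3, 2); releases (2, 1, 0), pool now (5, 4, 2)
  P7 cannot run: need (1, 6, 2) vs free (5, 4, 2) (insufficient res3)
  P8 cannot run: need (0, 0, 3) vs free (5, 4, 2) (insufficient res4)
  P6 cannot run: need (0, 2, 3) vs free (5, 4, 2) (insufficient res4)
Processes that could never finish after the grant: P7, P8 and P6.


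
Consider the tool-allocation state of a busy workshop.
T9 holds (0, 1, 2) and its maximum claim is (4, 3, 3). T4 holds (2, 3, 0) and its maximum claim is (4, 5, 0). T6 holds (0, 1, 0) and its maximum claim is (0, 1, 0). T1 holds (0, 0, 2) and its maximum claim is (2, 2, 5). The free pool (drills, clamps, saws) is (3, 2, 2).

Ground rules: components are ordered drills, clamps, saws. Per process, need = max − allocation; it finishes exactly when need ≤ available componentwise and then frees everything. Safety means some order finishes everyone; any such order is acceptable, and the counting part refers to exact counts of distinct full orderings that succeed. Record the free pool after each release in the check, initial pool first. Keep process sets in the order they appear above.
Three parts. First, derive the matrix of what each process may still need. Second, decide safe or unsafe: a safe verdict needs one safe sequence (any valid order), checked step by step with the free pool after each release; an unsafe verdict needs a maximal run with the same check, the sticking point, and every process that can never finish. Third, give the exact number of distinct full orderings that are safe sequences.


(1) Need matrix, components ordered drills, clamps, saws:
  T9: (4, 2, 1)
  T4: (2, 2, 0)
  T6: (0, 0, 0)
  T1: (2, 2, 3)
(2) SAFE — a valid safe sequence is T4, T6, T9, T1.
Key observation: reading the order forward, T4 is the first process whose need (2, 2, 0) meets the free pool (3, 2, 2) exactly on a resource it requests.
Verifying each step:
  pool = (3, 2, 2)
  T4 needs (2, 2, 0) <= (3, 2, 2) -> finishes; pool += (2, 3, 0) = (5, 5, 2)
  T6 needs (0, 0, 0) <= (5, 5, 2) -> finishes; pool += (0, 1, 0) = (5, 6, 2)
  T9 needs (4, 2, 1) <= (5, 6, 2) -> finishes; pool += (0, 1, 2) = (5, 7, 4)
  T1 needs (2, 2, 3) <= (5, 7, 4) -> finishes; pool += (0, 0, 2) = (5, 7, 6)
(3) Exactly 4 of the possible complete orderings are safe sequences.


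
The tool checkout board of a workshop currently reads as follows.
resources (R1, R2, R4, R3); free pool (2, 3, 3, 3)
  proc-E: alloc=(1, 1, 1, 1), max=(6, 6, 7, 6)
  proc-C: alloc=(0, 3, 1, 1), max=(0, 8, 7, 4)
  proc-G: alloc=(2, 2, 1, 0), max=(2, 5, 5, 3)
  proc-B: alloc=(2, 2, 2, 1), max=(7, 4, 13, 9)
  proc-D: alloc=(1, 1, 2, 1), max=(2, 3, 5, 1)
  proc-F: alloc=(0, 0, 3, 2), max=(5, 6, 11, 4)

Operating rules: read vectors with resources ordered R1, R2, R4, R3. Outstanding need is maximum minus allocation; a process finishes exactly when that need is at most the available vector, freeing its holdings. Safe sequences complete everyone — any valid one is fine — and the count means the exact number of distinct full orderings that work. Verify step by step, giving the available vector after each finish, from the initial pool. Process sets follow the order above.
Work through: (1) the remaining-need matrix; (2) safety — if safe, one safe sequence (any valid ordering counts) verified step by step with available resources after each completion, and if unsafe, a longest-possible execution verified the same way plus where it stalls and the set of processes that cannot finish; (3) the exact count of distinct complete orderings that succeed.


(1) Outstanding need per process (order R1, R2, R4, R3):
  proc-E: (5, 5, 6, 5)
  proc-C: (0, 5, 6, 3)
  proc-G: (0, 3, 4, 3)
  proc-B: (5, 2, 11, 8)
  proc-D: (1, 2, 3, 0)
  proc-F: (5, 6, 8, 2)
(2) The state is SAFE; one workable sequence: proc-D, proc-G, proc-C, proc-E, proc-F, proc-B.
Key observation: reading the order forward, proc-D is the first process whose need (1, 2, 3, 0) meets the free pool (2, 3, 3, 3) exactly on a resource it requests.
Walking it through:
  pool = (2, 3, 3, 3)
  proc-D needs (1, 2, 3, 0) <= (2, 3, 3, 3) -> finishes; pool += (1, 1, 2, 1) = (3, 4, 5, 4)
  proc-G needs (0, 3, 4, 3) <= (3, 4, 5, 4) -> finishes; pool += (2, 2, 1, 0) = (5, 6, 6, 4)
  proc-C needs (0, 5, 6, 3) <= (5, 6, 6, 4) -> finishes; pool += (0, 3, 1, 1) = (5, 9, 7, 5)
  proc-E needs (5, 5, 6, 5) <= (5, 9, 7, 5) -> finishes; pool += (1, 1, 1, 1) = (6, 10, 8, 6)
  proc-F needs (5, 6, 8, 2) <= (6, 10, 8, 6) -> finishes; pool += (0, 0, 3, 2) = (6, 10, 11, 8)
  proc-B needs (5, 2, 11, 8) <= (6, 10, 11, 8) -> finishes; pool += (2, 2, 2, 1) = (8, 12, 13, 9)
(3) Precisely 1 of the possible complete orderings is a safe sequence.


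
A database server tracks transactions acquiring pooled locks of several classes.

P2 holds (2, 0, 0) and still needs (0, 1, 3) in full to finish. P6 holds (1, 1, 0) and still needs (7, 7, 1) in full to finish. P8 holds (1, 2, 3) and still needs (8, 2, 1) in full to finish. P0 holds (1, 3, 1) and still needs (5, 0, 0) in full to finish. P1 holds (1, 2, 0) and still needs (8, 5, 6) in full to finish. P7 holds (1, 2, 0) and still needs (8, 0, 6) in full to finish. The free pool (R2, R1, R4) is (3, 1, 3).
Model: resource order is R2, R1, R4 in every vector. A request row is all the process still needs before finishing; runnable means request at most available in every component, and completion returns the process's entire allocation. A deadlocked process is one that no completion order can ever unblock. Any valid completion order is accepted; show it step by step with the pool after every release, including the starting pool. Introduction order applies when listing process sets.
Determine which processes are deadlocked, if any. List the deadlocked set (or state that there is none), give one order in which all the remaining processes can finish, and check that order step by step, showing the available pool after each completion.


Deadlocked set: P6, P8, P1 and P7.
Key observation: no order helps: past P2, P0, the free pool tops out at (6, 4, 4), below what each blocked process needs in R2.
One completion order for the rest: P2, P0. Verifying each step:
  pool = (3, 1, 3)
  P2 needs (0, 1, 3) <= (3, 1, 3) -> finishes; pool += (2, 0, 0) = (5, 1, 3)
  P0 needs (5, 0, 0) <= (5, 1, 3) -> finishes; pool += (1, 3, 1) = (6, 4, 4)
The stuck group stays short no matter what:
  P6 cannot run: need (7, 7, 1) vs free (6, 4, 4) (insufficient R2 and R1)
  P8 cannot run: need (8, 2, 1) vs free (6, 4, 4) (insufficient R2)
  P1 cannot run: need (8, 5, 6) vs free (6, 4, 4) (insufficient R2, R1 and R4)
  P7 cannot run: need (8, 0, 6) vs free (6, 4, 4) (insufficient R2 and R4)


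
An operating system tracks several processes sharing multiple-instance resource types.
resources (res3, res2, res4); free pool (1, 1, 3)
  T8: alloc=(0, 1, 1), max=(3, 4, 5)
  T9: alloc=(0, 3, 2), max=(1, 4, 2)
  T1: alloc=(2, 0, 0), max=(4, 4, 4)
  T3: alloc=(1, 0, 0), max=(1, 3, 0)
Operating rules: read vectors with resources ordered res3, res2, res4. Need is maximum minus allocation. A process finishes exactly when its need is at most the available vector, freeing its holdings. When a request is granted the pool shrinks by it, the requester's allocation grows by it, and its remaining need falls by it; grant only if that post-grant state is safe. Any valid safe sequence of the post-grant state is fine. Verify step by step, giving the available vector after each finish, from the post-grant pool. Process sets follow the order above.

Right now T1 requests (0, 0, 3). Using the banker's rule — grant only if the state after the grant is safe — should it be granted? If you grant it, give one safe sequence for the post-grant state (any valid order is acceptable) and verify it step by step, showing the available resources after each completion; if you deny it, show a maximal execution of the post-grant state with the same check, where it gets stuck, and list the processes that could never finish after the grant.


GRANT. The post-grant state is safe; one safe sequence: T9, T3, T1, T8.
Key observation: the grant leaves (1, 1, 0) free — enough for T9, whose release restarts the cascade.
Step-by-step check of the post-grant state:
  pool = (1, 1, 0)
  run T9 (needs (1, 1, 0), free (1, 1, 0)); after release of (0, 3, 2) the pool is (1, 4, 2)
  run T3 (needs (0, 3, 0), free (1, 4, 2)); after release of (1, 0, 0) the pool is (2, 4, 2)
  run T1 (needs (2, 4, 1), free (2, 4, 2)); after release of (2, 0, 3) the pool is (4, 4, 5)
  run T8 (needs (3, 3, 4), free (4, 4, 5)); after release of (0, 1, 1) the pool is (4, 5, 6)


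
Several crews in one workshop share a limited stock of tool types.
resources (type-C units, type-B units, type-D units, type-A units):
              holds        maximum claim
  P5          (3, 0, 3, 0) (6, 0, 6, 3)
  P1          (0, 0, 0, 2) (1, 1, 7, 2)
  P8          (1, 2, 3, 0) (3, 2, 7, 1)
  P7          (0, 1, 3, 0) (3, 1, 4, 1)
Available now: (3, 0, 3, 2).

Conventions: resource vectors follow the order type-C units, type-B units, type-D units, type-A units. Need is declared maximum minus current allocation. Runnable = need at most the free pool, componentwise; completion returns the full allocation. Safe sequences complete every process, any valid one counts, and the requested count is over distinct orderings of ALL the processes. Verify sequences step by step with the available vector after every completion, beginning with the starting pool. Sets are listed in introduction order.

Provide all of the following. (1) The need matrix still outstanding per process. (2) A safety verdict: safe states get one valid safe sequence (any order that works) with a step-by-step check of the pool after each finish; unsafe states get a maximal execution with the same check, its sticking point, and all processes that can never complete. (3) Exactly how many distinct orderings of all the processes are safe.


(1) Remaining need (order type-C units, type-B units, type-D units, type-A units):
  P5: (3, 0, 3, 3)
  P1: (1, 1, 7, 0)
  P8: (2, 0, 4, 1)
  P7: (3, 0, 1, 1)
(2) The state is SAFE; one workable sequence: P7, P8, P1, P5.
Key observation: P7 is the earliest step where a requested resource binds exactly: need (3, 0, 1, 1), pool (3, 0, 3, 2) at its turn.
Check, step by step:
  pool = (3, 0, 3, 2)
  P7: need (3, 0, 1, 1) fits (3, 0, 3, 2); releases (0, 1, 3, 0), pool now (3, 1, 6, 2)
  P8: need (2, 0, 4, 1) fits (3, 1, 6, 2); releases (1, 2, 3, 0), pool now (4, 3, 9, 2)
  P1: need (1, 1, 7, 0) fits (4, 3, 9, 2); releases (0, 0, 0, 2), pool now (4, 3, 9, 4)
  P5: need (3, 0, 3, 3) fits (4, 3, 9, 4); releases (3, 0, 3, 0), pool now (7, 3, 12, 4)
(3) Exactly 1 of the possible complete orderings is a safe sequence.


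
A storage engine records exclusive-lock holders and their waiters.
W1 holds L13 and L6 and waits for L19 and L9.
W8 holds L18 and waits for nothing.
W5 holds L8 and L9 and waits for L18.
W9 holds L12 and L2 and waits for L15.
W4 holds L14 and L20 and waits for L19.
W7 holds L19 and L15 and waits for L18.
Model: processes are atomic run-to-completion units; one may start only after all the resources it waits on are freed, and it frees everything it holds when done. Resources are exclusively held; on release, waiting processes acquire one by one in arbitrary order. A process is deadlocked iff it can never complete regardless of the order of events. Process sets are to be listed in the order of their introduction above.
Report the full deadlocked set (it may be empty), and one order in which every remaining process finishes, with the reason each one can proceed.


The deadlocked set is empty.
Key observation: no waiting chain loops back on itself — every chain ends at a process that waits on nothing, so everyone eventually runs.
A valid finishing order for the others: W8, W7, W4, W9, W5, W1.
Walking it through:
  W8 waits on nothing -> runs at once and releases L18
  W7 waits on L18 — all released -> runs and releases L19 and L15
  W4 waits on L19 — all released -> runs and releases L14 and L20
  W9 waits on L15 — all released -> runs and releases L12 and L2
  W5 waits on L18 — all released -> runs and releases L8 and L9
  W1 waits on L19 and L9 — all released -> runs and releases L13 and L6


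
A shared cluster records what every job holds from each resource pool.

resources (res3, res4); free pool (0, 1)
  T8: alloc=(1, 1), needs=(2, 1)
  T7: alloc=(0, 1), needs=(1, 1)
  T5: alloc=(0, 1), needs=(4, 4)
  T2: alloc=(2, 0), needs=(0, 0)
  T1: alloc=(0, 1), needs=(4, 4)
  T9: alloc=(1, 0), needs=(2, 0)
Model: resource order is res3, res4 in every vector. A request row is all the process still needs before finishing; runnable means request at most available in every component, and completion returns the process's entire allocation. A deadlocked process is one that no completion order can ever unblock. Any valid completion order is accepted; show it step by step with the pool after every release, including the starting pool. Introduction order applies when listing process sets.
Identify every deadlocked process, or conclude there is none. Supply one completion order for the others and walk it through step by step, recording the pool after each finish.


The deadlocked set is T5 and T1.
Key observation: no order helps: past T2, T9, T8, T7, the free pool tops out at (4, 3), below what each blocked process needs in res4.
One completion order for the rest: T2, T9, T8, T7. Check, step by step:
  pool = (0, 1)
  T2 needs (0, 0) <= (0, 1) -> finishes; pool += (2, 0) = (2, 1)
  T9 needs (2, 0) <= (2, 1) -> finishes; pool += (1, 0) = (3, 1)
  T8 needs (2, 1) <= (3, 1) -> finishes; pool += (1, 1) = (4, 2)
  T7 needs (1, 1) <= (4, 2) -> finishes; pool += (0, 1) = (4, 3)
None of the blocked processes ever fits:
  blocked: T5 wants (4, 4), pool (4, 3) — not enough res4
  blocked: T1 wants (4, 4), pool (4, 3) — not enough res4


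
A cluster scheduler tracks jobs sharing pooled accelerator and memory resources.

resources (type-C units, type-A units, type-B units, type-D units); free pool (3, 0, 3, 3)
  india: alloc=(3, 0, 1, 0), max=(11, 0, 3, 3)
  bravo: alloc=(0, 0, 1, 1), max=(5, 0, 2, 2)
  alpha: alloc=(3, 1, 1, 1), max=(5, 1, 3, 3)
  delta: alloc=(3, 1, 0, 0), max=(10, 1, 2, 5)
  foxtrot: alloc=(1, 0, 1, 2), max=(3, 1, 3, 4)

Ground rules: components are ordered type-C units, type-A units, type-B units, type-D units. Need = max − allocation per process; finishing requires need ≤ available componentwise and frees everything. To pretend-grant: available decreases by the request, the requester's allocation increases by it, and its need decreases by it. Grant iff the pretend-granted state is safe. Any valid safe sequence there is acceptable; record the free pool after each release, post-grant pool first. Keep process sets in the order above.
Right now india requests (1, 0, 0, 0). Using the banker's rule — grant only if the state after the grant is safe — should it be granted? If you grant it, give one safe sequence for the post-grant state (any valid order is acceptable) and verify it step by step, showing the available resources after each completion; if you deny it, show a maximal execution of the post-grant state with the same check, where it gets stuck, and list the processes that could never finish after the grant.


DENY — the pretend-granted state is unsafe.
Key observation: no order helps: past alpha, foxtrot, bravo, the free pool tops out at (6, 1, 6, 7), below what each blocked process needs in type-C units.
Pretend the grant happened; the run alpha, foxtrot, bravo goes as far as possible. Check, step by step:
  pool = (2, 0, 3, 3)
  alpha: need (2, 0, 2, 2) fits (2, 0, 3, 3); releases (3, 1, 1, 1), pool now (5, 1, 4, 4)
  foxtrot: need (2, 1, 2, 2) fits (5, 1, 4, 4); releases (1, 0, 1, 2), pool now (6, 1, 5, 6)
  bravo: need (5, 0, 1, 1) fits (6, 1, 5, 6); releases (0, 0, 1, 1), pool now (6, 1, 6, 7)
  india still needs (7, 0, 2, 3) but only (6, 1, 6, 7) is free — short on type-C units
  delta still needs (7, 0, 2, 5) but only (6, 1, 6, 7) is free — short on type-C units
Post-grant, the permanently blocked set is india and delta.


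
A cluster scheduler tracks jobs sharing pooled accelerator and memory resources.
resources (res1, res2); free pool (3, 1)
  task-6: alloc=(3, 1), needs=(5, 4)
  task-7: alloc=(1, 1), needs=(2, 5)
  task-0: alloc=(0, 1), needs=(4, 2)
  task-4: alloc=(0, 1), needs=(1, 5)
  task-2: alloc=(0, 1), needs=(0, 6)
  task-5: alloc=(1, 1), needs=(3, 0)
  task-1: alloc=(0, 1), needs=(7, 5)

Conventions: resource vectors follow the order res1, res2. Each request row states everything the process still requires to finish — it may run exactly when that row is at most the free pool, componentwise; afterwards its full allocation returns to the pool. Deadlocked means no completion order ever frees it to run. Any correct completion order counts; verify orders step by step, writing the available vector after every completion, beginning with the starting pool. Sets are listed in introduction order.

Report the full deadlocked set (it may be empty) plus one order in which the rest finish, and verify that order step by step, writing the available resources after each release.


Deadlocked: task-6, task-7, task-4, task-2 and task-1.
Key observation: res2 is the bottleneck — with task-5, task-0 done the pool holds (4, 3), short of every remaining need.
The rest can finish in the order task-5, task-0. Step-by-step check:
  pool = (3, 1)
  task-5: need (3, 0) fits (3, 1); releases (1, 1), pool now (4, 2)
  task-0: need (4, 2) fits (4, 2); releases (0, 1), pool now (4, 3)
None of the blocked processes ever fits:
  task-6 cannot run: need (5, 4) vs free (4, 3) (insufficient res1 and res2)
  task-7 cannot run: need (2, 5) vs free (4, 3) (insufficient res2)
  task-4 cannot run: need (1, 5) vs free (4, 3) (insufficient res2)
  task-2 cannot run: need (0, 6) vs free (4, 3) (insufficient res2)
  task-1 cannot run: need (7, 5) vs free (4, 3) (insufficient res1 and res2)


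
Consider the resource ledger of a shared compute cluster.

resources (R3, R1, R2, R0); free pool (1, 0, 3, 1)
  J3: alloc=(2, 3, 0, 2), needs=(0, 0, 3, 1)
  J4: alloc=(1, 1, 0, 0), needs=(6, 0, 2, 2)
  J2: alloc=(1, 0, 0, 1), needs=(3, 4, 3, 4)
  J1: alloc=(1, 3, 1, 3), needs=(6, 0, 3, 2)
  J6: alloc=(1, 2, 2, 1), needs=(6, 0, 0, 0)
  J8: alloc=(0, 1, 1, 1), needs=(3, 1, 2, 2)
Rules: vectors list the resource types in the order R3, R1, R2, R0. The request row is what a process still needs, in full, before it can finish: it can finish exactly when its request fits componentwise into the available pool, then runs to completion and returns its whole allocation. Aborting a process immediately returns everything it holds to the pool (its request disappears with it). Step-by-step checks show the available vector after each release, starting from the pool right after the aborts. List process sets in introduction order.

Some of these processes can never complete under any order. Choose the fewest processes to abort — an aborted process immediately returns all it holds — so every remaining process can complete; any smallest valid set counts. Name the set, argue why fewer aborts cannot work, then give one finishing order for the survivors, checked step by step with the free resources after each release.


Abort J4 and J1.
Key observation: before aborting J4 and J1, J6 was permanently blocked — no order could ever run it; afterwards it completes at step 4.
Minimality, checking each single-abort alternative: J3 alone leaves J4 blocked (short on R3); J4 alone leaves J1 blocked (short on R3); J2 alone leaves J4 blocked (short on R3); J1 alone leaves J4 blocked (short on R3); J6 alone leaves J4 blocked (short on R3); J8 alone leaves J4 blocked (short on R3).
One survivor order: J3, J2, J8, J6. Verifying each step (post-abort pool first):
  pool = (3, 4, 4, 4)
  J3: need (0, 0, 3, 1) fits (3, 4, 4, 4); releases (2, 3, 0, 2), pool now (5, 7, 4, 6)
  J2: need (3, 4, 3, 4) fits (5, 7, 4, 6); releases (1, 0, 0, 1), pool now (6, 7, 4, 7)
  J8: need (3, 1, 2, 2) fits (6, 7, 4, 7); releases (0, 1, 1, 1), pool now (6, 8, 5, 8)
  J6: need (6, 0, 0, 0) fits (6, 8, 5, 8); releases (1, 2, 2, 1), pool now (7, 10, 7, 9)


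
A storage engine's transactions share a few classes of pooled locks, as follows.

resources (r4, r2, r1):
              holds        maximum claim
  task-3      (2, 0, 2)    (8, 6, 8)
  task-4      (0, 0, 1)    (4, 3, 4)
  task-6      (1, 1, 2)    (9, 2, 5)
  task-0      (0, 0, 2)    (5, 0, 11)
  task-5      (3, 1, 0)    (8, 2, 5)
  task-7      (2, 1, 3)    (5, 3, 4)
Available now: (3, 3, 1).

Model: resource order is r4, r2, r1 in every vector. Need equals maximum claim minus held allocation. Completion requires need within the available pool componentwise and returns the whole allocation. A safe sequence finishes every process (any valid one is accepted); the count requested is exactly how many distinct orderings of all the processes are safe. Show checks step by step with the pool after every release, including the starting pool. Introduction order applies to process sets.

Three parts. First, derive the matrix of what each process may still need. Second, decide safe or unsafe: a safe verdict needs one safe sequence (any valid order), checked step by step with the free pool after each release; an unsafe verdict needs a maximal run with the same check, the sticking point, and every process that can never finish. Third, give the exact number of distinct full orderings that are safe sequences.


(1) Remaining need (order r4, r2, r1):
  task-3: (6, 6, 6)
  task-4: (4, 3, 3)
  task-6: (8, 1, 3)
  task-0: (5, 0, 9)
  task-5: (5, 1, 5)
  task-7: (3, 2, 1)
(2) SAFE — a valid safe sequence is task-7, task-4, task-5, task-6, task-3, task-0.
Key observation: reading the order forward, task-7 is the first process whose need (3, 2, 1) meets the free pool (3, 3, 1) exactly on a resource it requests.
Walking it through:
  pool = (3, 3, 1)
  task-7 needs (3, 2, 1) <= (3, 3, 1) -> finishes; pool += (2, 1, 3) = (5, 4, 4)
  task-4 needs (4, 3, 3) <= (5, 4, 4) -> finishes; pool += (0, 0, 1) = (5, 4, 5)
  task-5 needs (5, 1, 5) <= (5, 4, 5) -> finishes; pool += (3, 1, 0) = (8, 5, 5)
  task-6 needs (8, 1, 3) <= (8, 5, 5) -> finishes; pool += (1, 1, 2) = (9, 6, 7)
  task-3 needs (6, 6, 6) <= (9, 6, 7) -> finishes; pool += (2, 0, 2) = (11, 6, 9)
  task-0 needs (5, 0, 9) <= (11, 6, 9) -> finishes; pool += (0, 0, 2) = (11, 6, 11)
(3) Precisely 1 of the possible complete orderings is a safe sequence.


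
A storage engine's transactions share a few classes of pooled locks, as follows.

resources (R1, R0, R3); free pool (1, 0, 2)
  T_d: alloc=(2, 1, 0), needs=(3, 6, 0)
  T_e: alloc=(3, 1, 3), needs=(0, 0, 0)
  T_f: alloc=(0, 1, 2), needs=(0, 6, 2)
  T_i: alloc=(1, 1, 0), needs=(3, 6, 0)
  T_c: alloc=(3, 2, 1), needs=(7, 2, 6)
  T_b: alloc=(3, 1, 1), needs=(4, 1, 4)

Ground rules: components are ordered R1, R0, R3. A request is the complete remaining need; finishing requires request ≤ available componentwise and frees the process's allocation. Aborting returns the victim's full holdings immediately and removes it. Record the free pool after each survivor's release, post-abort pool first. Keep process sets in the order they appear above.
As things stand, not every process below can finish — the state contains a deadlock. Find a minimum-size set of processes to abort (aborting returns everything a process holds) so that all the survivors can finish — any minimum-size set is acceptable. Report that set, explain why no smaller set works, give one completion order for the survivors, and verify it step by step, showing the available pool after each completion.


The answer: abort T_f and T_i.
Key observation: T_d could never have finished before the abort; with (1, 2, 2) returned by T_f and T_i, it fits at step 4.
Minimality, checking each single-abort alternative: T_d alone leaves T_f blocked (short on R0); T_e alone leaves T_d blocked (short on R0); T_f alone leaves T_d blocked (short on R0); T_i alone leaves T_d blocked (short on R0); T_c alone leaves T_d blocked (short on R0); T_b alone leaves T_d blocked (short on R0).
Survivors finish in the order: T_e, T_b, T_c, T_d. Walking it through (pool after the aborts first):
  pool = (2, 2, 4)
  T_e needs (0, 0, 0) <= (2, 2, 4) -> finishes; pool += (3, 1, 3) = (5, 3, 7)
  T_b needs (4, 1, 4) <= (5, 3, 7) -> finishes; pool += (3, 1, 1) = (8, 4, 8)
  T_c needs (7, 2, 6) <= (8, 4, 8) -> finishes; pool += (3, 2, 1) = (11, 6, 9)
  T_d needs (3, 6, 0) <= (11, 6, 9) -> finishes; pool += (2, 1, 0) = (13, 7, 9)


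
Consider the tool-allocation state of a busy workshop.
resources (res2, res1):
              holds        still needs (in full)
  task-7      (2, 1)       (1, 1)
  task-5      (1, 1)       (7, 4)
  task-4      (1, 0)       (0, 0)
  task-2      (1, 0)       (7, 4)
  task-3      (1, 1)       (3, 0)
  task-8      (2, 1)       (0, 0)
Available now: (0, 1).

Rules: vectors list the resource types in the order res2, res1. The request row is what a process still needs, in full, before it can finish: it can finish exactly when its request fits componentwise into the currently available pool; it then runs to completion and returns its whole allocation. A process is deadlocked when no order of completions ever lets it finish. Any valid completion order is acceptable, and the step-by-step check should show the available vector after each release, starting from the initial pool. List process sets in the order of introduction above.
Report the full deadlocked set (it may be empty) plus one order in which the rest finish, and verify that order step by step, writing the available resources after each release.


Deadlocked: task-5 and task-2.
Key observation: res2 is the bottleneck — with task-8, task-4, task-3, task-7 done the pool holds (6, 4), short of every remaining need.
One completion order for the rest: task-8, task-4, task-3, task-7. Walking it through:
  pool = (0, 1)
  run task-8 (needs (0, 0), free (0, 1)); after release of (2, 1) the pool is (2, 2)
  run task-4 (needs (0, 0), free (2, 2)); after release of (1, 0) the pool is (3, 2)
  run task-3 (needs (3, 0), free (3, 2)); after release of (1, 1) the pool is (4, 3)
  run task-7 (needs (1, 1), free (4, 3)); after release of (2, 1) the pool is (6, 4)
None of the blocked processes ever fits:
  task-5 cannot run: need (7, 4) vs free (6, 4) (insufficient res2)
  task-2 cannot run: need (7, 4) vs free (6, 4) (insufficient res2)


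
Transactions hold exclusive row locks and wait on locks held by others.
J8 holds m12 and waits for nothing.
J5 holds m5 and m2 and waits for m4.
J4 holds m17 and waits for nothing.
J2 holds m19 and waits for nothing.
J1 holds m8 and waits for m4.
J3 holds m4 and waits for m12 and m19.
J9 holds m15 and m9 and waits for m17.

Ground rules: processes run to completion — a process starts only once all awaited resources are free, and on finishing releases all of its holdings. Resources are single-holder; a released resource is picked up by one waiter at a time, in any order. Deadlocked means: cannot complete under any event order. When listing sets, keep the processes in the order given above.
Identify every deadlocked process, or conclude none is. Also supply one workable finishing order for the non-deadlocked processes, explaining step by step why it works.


Nothing here is deadlocked.
Key observation: no waiting chain loops back on itself — every chain ends at a process that waits on nothing, so everyone eventually runs.
A valid finishing order for the others: J8, J4, J2, J3, J1, J5, J9.
Check, step by step:
  J8: no waits; runs immediately, freeing m12
  J4: no waits; runs immediately, freeing m17
  J2: no waits; runs immediately, freeing m19
  J3 waits on m12 and m19 — all released -> runs and releases m4
  J1 waits on m4 — all released -> runs and releases m8
  J5 waits on m4 — all released -> runs and releases m5 and m2
  J9 waits on m17 — all released -> runs and releases m15 and m9


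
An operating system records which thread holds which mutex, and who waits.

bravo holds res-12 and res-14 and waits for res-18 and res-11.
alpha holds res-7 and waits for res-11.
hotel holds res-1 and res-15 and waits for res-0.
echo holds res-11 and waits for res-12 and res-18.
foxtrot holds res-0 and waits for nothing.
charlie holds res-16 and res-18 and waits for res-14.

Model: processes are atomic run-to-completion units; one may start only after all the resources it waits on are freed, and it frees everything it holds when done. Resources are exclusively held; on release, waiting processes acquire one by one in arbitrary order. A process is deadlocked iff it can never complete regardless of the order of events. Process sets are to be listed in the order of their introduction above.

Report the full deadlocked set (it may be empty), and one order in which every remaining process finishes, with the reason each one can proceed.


Deadlocked set: bravo, alpha, echo and charlie.
Key observation: bravo -> echo -> bravo is a circular wait — nothing in it can go first; charlie is caught in further circular waits and alpha waits into the deadlock from upstream.
The rest can finish in the order foxtrot, hotel.
Step-by-step check:
  foxtrot waits on nothing -> runs at once and releases res-0
  hotel waits on res-0 — all released -> runs and releases res-1 and res-15


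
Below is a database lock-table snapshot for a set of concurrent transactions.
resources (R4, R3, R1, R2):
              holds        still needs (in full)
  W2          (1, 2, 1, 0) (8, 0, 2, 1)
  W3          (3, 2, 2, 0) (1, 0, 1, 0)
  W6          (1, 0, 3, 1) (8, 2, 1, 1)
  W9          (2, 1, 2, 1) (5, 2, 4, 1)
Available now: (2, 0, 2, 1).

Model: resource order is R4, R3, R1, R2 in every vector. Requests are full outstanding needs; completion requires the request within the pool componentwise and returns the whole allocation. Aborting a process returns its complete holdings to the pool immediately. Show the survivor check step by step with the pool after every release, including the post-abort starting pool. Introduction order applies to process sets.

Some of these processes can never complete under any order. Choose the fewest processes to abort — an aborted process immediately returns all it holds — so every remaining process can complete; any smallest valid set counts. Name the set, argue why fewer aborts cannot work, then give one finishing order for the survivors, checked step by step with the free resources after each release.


Minimum abort set: W6.
Key observation: W2 had no path to completion before; after the abort of W6 ((1, 0, 3, 1) returned), step 3 is where it fits.
Why nothing smaller works: aborting no one leaves the state deadlocked as given.
One survivor order: W3, W9, W2. Check, step by step (post-abort pool first):
  pool = (3, 0, 5, 2)
  W3: need (1, 0, 1, 0) fits (3, 0, 5, 2); releases (3, 2, 2, 0), pool now (6, 2, 7, 2)
  W9: need (5, 2, 4, 1) fits (6, 2, 7, 2); releases (2, 1, 2, 1), pool now (8, 3, 9, 3)
  W2: need (8, 0, 2, 1) fits (8, 3, 9, 3); releases (1, 2, 1, 0), pool now (9, 5, 10, 3)


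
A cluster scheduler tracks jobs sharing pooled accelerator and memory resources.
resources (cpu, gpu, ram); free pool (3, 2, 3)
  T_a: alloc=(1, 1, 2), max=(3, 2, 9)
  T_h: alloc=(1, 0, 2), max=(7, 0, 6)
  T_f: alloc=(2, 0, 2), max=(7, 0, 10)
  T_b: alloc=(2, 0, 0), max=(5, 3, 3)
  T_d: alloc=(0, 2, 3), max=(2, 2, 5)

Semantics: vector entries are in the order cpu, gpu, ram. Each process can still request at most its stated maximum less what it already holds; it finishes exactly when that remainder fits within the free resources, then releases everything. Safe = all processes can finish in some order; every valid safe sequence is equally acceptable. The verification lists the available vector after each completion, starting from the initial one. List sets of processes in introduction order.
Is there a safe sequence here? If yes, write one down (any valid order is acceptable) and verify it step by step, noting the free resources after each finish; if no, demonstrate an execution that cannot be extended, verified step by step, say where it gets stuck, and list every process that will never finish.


UNSAFE — no complete ordering exists.
Key observation: after T_d, T_b the pool peaks at (5, 4, 6), and each blocked process is short somewhere: T_a on ram; T_h on cpu; T_f on ram.
The run T_d, T_b cannot be extended any further. Step-by-step check:
  pool = (3, 2, 3)
  T_d needs (2, 0, 2) <= (3, 2, 3) -> finishes; pool += (0, 2, 3) = (3, 4, 6)
  T_b needs (3, 3, 3) <= (3, 4, 6) -> finishes; pool += (2, 0, 0) = (5, 4, 6)
  T_a still needs (2, 1, 7) but only (5, 4, 6) is free — short on ram
  T_h still needs (6, 0, 4) but only (5, 4, 6) is free — short on cpu
  T_f still needs (5, 0, 8) but only (5, 4, 6) is free — short on ram
Never able to finish: T_a, T_h and T_f.


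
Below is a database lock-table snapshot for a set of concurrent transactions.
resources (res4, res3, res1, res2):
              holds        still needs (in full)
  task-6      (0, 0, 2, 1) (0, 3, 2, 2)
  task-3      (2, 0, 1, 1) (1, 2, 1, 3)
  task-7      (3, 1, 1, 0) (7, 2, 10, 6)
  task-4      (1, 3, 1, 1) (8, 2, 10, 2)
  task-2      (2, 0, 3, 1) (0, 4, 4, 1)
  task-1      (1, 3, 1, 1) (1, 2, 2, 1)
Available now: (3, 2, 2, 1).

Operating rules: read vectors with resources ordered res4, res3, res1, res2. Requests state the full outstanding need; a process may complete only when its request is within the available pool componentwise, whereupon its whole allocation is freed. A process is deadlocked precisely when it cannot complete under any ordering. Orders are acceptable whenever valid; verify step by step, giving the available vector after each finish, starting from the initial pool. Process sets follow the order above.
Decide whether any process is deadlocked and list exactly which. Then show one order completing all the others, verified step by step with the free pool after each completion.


Deadlocked set: task-7 and task-4.
Key observation: after task-1, task-6, task-3, task-2 complete, (8, 5, 9, 5) is the best the pool ever gets, yet each leftover process wants more res1.
A valid finishing order for the others: task-1, task-6, task-3, task-2. Step-by-step check:
  pool = (3, 2, 2, 1)
  task-1 needs (1, 2, 2, 1) <= (3, 2, 2, 1) -> finishes; pool += (1, 3, 1, 1) = (4, 5, 3, 2)
  task-6 needs (0, 3, 2, 2) <= (4, 5, 3, 2) -> finishes; pool += (0, 0, 2, 1) = (4, 5, 5, 3)
  task-3 needs (1, 2, 1, 3) <= (4, 5, 5, 3) -> finishes; pool += (2, 0, 1, 1) = (6, 5, 6, 4)
  task-2 needs (0, 4, 4, 1) <= (6, 5, 6, 4) -> finishes; pool += (2, 0, 3, 1) = (8, 5, 9, 5)
None of the blocked processes ever fits:
  blocked: task-7 wants (7, 2, 10, 6), pool (8, 5, 9, 5) — not enough res1 and res2
  blocked: task-4 wants (8, 2, 10, 2), pool (8, 5, 9, 5) — not enough res1
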